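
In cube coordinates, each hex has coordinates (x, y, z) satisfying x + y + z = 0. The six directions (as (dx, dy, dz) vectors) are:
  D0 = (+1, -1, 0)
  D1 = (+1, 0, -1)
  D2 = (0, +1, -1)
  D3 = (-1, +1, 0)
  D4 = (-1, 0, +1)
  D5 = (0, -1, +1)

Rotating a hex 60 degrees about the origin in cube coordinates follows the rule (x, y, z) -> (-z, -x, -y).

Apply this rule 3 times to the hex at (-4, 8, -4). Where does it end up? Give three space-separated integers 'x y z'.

Answer: 4 -8 4

Derivation:
Start: (-4, 8, -4)
Step 1: (-4, 8, -4) -> (-(-4), -(-4), -(8)) = (4, 4, -8)
Step 2: (4, 4, -8) -> (-(-8), -(4), -(4)) = (8, -4, -4)
Step 3: (8, -4, -4) -> (-(-4), -(8), -(-4)) = (4, -8, 4)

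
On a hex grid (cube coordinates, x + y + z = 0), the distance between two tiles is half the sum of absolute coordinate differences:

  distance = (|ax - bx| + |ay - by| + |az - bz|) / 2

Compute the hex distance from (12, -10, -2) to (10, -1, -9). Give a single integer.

|ax - bx| = |12 - 10| = 2
|ay - by| = |-10 - (-1)| = 9
|az - bz| = |-2 - (-9)| = 7
distance = (2 + 9 + 7) / 2 = 18 / 2 = 9

Answer: 9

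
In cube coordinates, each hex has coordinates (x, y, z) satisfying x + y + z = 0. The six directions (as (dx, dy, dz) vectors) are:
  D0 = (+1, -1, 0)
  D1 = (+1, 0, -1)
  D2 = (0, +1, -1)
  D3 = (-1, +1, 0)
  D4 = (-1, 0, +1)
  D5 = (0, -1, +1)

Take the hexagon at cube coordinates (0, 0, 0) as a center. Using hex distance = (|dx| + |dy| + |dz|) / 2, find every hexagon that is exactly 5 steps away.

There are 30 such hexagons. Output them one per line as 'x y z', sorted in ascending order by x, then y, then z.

Answer: -5 0 5
-5 1 4
-5 2 3
-5 3 2
-5 4 1
-5 5 0
-4 -1 5
-4 5 -1
-3 -2 5
-3 5 -2
-2 -3 5
-2 5 -3
-1 -4 5
-1 5 -4
0 -5 5
0 5 -5
1 -5 4
1 4 -5
2 -5 3
2 3 -5
3 -5 2
3 2 -5
4 -5 1
4 1 -5
5 -5 0
5 -4 -1
5 -3 -2
5 -2 -3
5 -1 -4
5 0 -5

Derivation:
Walk ring at distance 5 from (0, 0, 0):
Start at center + D4*5 = (-5, 0, 5)
  hex 0: (-5, 0, 5)
  hex 1: (-4, -1, 5)
  hex 2: (-3, -2, 5)
  hex 3: (-2, -3, 5)
  hex 4: (-1, -4, 5)
  hex 5: (0, -5, 5)
  hex 6: (1, -5, 4)
  hex 7: (2, -5, 3)
  hex 8: (3, -5, 2)
  hex 9: (4, -5, 1)
  hex 10: (5, -5, 0)
  hex 11: (5, -4, -1)
  hex 12: (5, -3, -2)
  hex 13: (5, -2, -3)
  hex 14: (5, -1, -4)
  hex 15: (5, 0, -5)
  hex 16: (4, 1, -5)
  hex 17: (3, 2, -5)
  hex 18: (2, 3, -5)
  hex 19: (1, 4, -5)
  hex 20: (0, 5, -5)
  hex 21: (-1, 5, -4)
  hex 22: (-2, 5, -3)
  hex 23: (-3, 5, -2)
  hex 24: (-4, 5, -1)
  hex 25: (-5, 5, 0)
  hex 26: (-5, 4, 1)
  hex 27: (-5, 3, 2)
  hex 28: (-5, 2, 3)
  hex 29: (-5, 1, 4)
Sorted: 30 hexes.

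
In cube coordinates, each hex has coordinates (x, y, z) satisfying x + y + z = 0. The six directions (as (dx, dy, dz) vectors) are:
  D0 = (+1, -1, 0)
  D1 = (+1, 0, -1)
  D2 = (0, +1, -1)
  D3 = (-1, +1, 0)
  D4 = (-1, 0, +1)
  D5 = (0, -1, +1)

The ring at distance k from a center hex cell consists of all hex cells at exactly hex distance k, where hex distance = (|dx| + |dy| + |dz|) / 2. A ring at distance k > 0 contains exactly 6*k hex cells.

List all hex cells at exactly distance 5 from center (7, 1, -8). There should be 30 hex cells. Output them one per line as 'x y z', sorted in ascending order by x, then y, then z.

Answer: 2 1 -3
2 2 -4
2 3 -5
2 4 -6
2 5 -7
2 6 -8
3 0 -3
3 6 -9
4 -1 -3
4 6 -10
5 -2 -3
5 6 -11
6 -3 -3
6 6 -12
7 -4 -3
7 6 -13
8 -4 -4
8 5 -13
9 -4 -5
9 4 -13
10 -4 -6
10 3 -13
11 -4 -7
11 2 -13
12 -4 -8
12 -3 -9
12 -2 -10
12 -1 -11
12 0 -12
12 1 -13

Derivation:
Walk ring at distance 5 from (7, 1, -8):
Start at center + D4*5 = (2, 1, -3)
  hex 0: (2, 1, -3)
  hex 1: (3, 0, -3)
  hex 2: (4, -1, -3)
  hex 3: (5, -2, -3)
  hex 4: (6, -3, -3)
  hex 5: (7, -4, -3)
  hex 6: (8, -4, -4)
  hex 7: (9, -4, -5)
  hex 8: (10, -4, -6)
  hex 9: (11, -4, -7)
  hex 10: (12, -4, -8)
  hex 11: (12, -3, -9)
  hex 12: (12, -2, -10)
  hex 13: (12, -1, -11)
  hex 14: (12, 0, -12)
  hex 15: (12, 1, -13)
  hex 16: (11, 2, -13)
  hex 17: (10, 3, -13)
  hex 18: (9, 4, -13)
  hex 19: (8, 5, -13)
  hex 20: (7, 6, -13)
  hex 21: (6, 6, -12)
  hex 22: (5, 6, -11)
  hex 23: (4, 6, -10)
  hex 24: (3, 6, -9)
  hex 25: (2, 6, -8)
  hex 26: (2, 5, -7)
  hex 27: (2, 4, -6)
  hex 28: (2, 3, -5)
  hex 29: (2, 2, -4)
Sorted: 30 hexes.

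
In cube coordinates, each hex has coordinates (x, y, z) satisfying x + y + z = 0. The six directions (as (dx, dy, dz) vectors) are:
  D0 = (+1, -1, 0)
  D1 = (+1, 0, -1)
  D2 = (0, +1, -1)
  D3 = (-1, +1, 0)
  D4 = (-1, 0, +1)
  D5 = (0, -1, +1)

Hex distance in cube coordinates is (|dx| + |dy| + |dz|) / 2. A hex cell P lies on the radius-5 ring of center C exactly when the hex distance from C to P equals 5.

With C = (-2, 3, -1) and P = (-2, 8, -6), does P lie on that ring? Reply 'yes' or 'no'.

Answer: yes

Derivation:
|px - cx| = |-2 - (-2)| = 0
|py - cy| = |8 - 3| = 5
|pz - cz| = |-6 - (-1)| = 5
distance = (0+5+5)/2 = 10/2 = 5
radius = 5; distance == radius -> yes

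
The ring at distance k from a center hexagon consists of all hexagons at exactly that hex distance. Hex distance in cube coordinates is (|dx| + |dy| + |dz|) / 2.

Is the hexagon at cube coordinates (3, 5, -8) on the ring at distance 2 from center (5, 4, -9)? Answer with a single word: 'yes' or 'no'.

Answer: yes

Derivation:
|px - cx| = |3 - 5| = 2
|py - cy| = |5 - 4| = 1
|pz - cz| = |-8 - (-9)| = 1
distance = (2+1+1)/2 = 4/2 = 2
radius = 2; distance == radius -> yes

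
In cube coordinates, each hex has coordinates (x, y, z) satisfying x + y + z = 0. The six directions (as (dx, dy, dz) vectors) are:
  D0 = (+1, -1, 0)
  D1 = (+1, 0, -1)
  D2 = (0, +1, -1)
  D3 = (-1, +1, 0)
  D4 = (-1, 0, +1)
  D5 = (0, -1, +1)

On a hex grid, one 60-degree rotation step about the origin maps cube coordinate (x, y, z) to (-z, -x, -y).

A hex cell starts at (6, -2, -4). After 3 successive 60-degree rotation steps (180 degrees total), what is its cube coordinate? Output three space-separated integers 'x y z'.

Start: (6, -2, -4)
Step 1: (6, -2, -4) -> (-(-4), -(6), -(-2)) = (4, -6, 2)
Step 2: (4, -6, 2) -> (-(2), -(4), -(-6)) = (-2, -4, 6)
Step 3: (-2, -4, 6) -> (-(6), -(-2), -(-4)) = (-6, 2, 4)

Answer: -6 2 4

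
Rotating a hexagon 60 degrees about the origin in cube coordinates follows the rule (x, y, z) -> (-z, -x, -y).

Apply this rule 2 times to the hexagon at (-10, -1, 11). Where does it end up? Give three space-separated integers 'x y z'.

Start: (-10, -1, 11)
Step 1: (-10, -1, 11) -> (-(11), -(-10), -(-1)) = (-11, 10, 1)
Step 2: (-11, 10, 1) -> (-(1), -(-11), -(10)) = (-1, 11, -10)

Answer: -1 11 -10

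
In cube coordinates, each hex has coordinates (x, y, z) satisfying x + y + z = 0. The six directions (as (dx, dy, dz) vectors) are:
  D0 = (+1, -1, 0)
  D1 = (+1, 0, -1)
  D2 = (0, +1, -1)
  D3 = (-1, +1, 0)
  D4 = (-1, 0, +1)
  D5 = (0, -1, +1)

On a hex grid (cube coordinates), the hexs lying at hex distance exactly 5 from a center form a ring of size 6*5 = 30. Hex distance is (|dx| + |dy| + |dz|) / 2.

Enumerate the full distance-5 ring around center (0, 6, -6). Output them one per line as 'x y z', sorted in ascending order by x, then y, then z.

Walk ring at distance 5 from (0, 6, -6):
Start at center + D4*5 = (-5, 6, -1)
  hex 0: (-5, 6, -1)
  hex 1: (-4, 5, -1)
  hex 2: (-3, 4, -1)
  hex 3: (-2, 3, -1)
  hex 4: (-1, 2, -1)
  hex 5: (0, 1, -1)
  hex 6: (1, 1, -2)
  hex 7: (2, 1, -3)
  hex 8: (3, 1, -4)
  hex 9: (4, 1, -5)
  hex 10: (5, 1, -6)
  hex 11: (5, 2, -7)
  hex 12: (5, 3, -8)
  hex 13: (5, 4, -9)
  hex 14: (5, 5, -10)
  hex 15: (5, 6, -11)
  hex 16: (4, 7, -11)
  hex 17: (3, 8, -11)
  hex 18: (2, 9, -11)
  hex 19: (1, 10, -11)
  hex 20: (0, 11, -11)
  hex 21: (-1, 11, -10)
  hex 22: (-2, 11, -9)
  hex 23: (-3, 11, -8)
  hex 24: (-4, 11, -7)
  hex 25: (-5, 11, -6)
  hex 26: (-5, 10, -5)
  hex 27: (-5, 9, -4)
  hex 28: (-5, 8, -3)
  hex 29: (-5, 7, -2)
Sorted: 30 hexes.

Answer: -5 6 -1
-5 7 -2
-5 8 -3
-5 9 -4
-5 10 -5
-5 11 -6
-4 5 -1
-4 11 -7
-3 4 -1
-3 11 -8
-2 3 -1
-2 11 -9
-1 2 -1
-1 11 -10
0 1 -1
0 11 -11
1 1 -2
1 10 -11
2 1 -3
2 9 -11
3 1 -4
3 8 -11
4 1 -5
4 7 -11
5 1 -6
5 2 -7
5 3 -8
5 4 -9
5 5 -10
5 6 -11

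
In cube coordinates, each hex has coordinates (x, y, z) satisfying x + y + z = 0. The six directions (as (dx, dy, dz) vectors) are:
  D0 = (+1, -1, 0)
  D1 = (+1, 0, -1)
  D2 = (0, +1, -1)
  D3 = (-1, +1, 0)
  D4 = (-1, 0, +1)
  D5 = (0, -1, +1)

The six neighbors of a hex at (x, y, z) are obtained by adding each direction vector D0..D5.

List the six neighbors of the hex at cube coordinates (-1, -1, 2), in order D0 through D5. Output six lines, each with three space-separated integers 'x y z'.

Center: (-1, -1, 2). Add each direction:
  D0: (-1, -1, 2) + (1, -1, 0) = (0, -2, 2)
  D1: (-1, -1, 2) + (1, 0, -1) = (0, -1, 1)
  D2: (-1, -1, 2) + (0, 1, -1) = (-1, 0, 1)
  D3: (-1, -1, 2) + (-1, 1, 0) = (-2, 0, 2)
  D4: (-1, -1, 2) + (-1, 0, 1) = (-2, -1, 3)
  D5: (-1, -1, 2) + (0, -1, 1) = (-1, -2, 3)

Answer: 0 -2 2
0 -1 1
-1 0 1
-2 0 2
-2 -1 3
-1 -2 3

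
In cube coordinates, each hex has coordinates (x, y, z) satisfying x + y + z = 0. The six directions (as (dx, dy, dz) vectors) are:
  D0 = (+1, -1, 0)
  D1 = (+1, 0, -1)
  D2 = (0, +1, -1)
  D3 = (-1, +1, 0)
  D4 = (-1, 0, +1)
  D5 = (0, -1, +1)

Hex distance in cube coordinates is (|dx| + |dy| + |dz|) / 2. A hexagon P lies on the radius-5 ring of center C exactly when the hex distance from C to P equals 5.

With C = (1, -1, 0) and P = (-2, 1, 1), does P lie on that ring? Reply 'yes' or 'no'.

|px - cx| = |-2 - 1| = 3
|py - cy| = |1 - (-1)| = 2
|pz - cz| = |1 - 0| = 1
distance = (3+2+1)/2 = 6/2 = 3
radius = 5; distance != radius -> no

Answer: no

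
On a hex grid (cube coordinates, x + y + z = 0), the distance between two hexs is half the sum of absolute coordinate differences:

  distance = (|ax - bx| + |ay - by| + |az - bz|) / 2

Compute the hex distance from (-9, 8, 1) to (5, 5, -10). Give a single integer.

|ax - bx| = |-9 - 5| = 14
|ay - by| = |8 - 5| = 3
|az - bz| = |1 - (-10)| = 11
distance = (14 + 3 + 11) / 2 = 28 / 2 = 14

Answer: 14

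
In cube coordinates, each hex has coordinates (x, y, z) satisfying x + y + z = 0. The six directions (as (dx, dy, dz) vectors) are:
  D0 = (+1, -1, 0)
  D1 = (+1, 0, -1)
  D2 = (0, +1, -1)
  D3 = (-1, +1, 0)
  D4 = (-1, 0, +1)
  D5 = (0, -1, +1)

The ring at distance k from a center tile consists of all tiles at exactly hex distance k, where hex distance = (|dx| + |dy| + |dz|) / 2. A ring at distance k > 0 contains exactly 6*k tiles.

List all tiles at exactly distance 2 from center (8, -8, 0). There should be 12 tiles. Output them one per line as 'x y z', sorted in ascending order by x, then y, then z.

Answer: 6 -8 2
6 -7 1
6 -6 0
7 -9 2
7 -6 -1
8 -10 2
8 -6 -2
9 -10 1
9 -7 -2
10 -10 0
10 -9 -1
10 -8 -2

Derivation:
Walk ring at distance 2 from (8, -8, 0):
Start at center + D4*2 = (6, -8, 2)
  hex 0: (6, -8, 2)
  hex 1: (7, -9, 2)
  hex 2: (8, -10, 2)
  hex 3: (9, -10, 1)
  hex 4: (10, -10, 0)
  hex 5: (10, -9, -1)
  hex 6: (10, -8, -2)
  hex 7: (9, -7, -2)
  hex 8: (8, -6, -2)
  hex 9: (7, -6, -1)
  hex 10: (6, -6, 0)
  hex 11: (6, -7, 1)
Sorted: 12 hexes.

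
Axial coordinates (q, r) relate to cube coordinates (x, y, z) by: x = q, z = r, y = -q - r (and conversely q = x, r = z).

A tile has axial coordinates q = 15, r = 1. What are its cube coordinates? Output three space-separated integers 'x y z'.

x = q = 15
z = r = 1
y = -x - z = -(15) - (1) = -16

Answer: 15 -16 1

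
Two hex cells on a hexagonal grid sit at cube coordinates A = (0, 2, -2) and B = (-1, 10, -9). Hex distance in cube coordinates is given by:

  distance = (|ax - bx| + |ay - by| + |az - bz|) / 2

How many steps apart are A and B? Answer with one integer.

Answer: 8

Derivation:
|ax - bx| = |0 - (-1)| = 1
|ay - by| = |2 - 10| = 8
|az - bz| = |-2 - (-9)| = 7
distance = (1 + 8 + 7) / 2 = 16 / 2 = 8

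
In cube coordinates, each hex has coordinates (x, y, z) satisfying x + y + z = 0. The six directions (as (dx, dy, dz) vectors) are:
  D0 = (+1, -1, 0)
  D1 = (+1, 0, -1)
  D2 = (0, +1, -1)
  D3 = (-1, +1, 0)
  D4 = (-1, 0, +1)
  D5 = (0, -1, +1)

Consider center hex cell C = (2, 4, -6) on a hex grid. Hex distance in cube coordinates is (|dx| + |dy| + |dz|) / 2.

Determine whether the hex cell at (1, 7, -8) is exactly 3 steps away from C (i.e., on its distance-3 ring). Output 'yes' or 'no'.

Answer: yes

Derivation:
|px - cx| = |1 - 2| = 1
|py - cy| = |7 - 4| = 3
|pz - cz| = |-8 - (-6)| = 2
distance = (1+3+2)/2 = 6/2 = 3
radius = 3; distance == radius -> yes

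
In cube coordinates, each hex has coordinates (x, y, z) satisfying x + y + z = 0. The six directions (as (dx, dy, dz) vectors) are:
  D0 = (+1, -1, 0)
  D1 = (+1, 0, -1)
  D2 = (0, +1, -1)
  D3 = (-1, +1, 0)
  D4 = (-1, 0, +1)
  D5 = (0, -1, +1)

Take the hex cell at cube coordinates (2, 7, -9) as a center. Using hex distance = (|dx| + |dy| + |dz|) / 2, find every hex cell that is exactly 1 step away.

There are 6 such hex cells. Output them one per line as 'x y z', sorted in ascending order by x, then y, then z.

Walk ring at distance 1 from (2, 7, -9):
Start at center + D4*1 = (1, 7, -8)
  hex 0: (1, 7, -8)
  hex 1: (2, 6, -8)
  hex 2: (3, 6, -9)
  hex 3: (3, 7, -10)
  hex 4: (2, 8, -10)
  hex 5: (1, 8, -9)
Sorted: 6 hexes.

Answer: 1 7 -8
1 8 -9
2 6 -8
2 8 -10
3 6 -9
3 7 -10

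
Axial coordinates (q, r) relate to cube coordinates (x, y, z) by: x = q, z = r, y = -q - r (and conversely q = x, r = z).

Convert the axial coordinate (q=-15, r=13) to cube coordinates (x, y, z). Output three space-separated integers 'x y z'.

Answer: -15 2 13

Derivation:
x = q = -15
z = r = 13
y = -x - z = -(-15) - (13) = 2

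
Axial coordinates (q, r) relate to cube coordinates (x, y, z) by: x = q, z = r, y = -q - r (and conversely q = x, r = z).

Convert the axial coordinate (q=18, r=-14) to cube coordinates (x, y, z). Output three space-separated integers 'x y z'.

x = q = 18
z = r = -14
y = -x - z = -(18) - (-14) = -4

Answer: 18 -4 -14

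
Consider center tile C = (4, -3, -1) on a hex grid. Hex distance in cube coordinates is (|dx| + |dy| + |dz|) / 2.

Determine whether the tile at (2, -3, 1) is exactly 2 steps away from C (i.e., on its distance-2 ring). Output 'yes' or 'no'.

|px - cx| = |2 - 4| = 2
|py - cy| = |-3 - (-3)| = 0
|pz - cz| = |1 - (-1)| = 2
distance = (2+0+2)/2 = 4/2 = 2
radius = 2; distance == radius -> yes

Answer: yes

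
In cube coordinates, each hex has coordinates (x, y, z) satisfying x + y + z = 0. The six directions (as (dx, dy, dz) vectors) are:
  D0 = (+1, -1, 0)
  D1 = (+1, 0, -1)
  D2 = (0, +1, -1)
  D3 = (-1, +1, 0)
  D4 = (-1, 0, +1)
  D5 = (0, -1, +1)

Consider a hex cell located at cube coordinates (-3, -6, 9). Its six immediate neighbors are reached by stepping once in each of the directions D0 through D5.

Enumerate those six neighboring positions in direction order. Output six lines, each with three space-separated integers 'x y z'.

Answer: -2 -7 9
-2 -6 8
-3 -5 8
-4 -5 9
-4 -6 10
-3 -7 10

Derivation:
Center: (-3, -6, 9). Add each direction:
  D0: (-3, -6, 9) + (1, -1, 0) = (-2, -7, 9)
  D1: (-3, -6, 9) + (1, 0, -1) = (-2, -6, 8)
  D2: (-3, -6, 9) + (0, 1, -1) = (-3, -5, 8)
  D3: (-3, -6, 9) + (-1, 1, 0) = (-4, -5, 9)
  D4: (-3, -6, 9) + (-1, 0, 1) = (-4, -6, 10)
  D5: (-3, -6, 9) + (0, -1, 1) = (-3, -7, 10)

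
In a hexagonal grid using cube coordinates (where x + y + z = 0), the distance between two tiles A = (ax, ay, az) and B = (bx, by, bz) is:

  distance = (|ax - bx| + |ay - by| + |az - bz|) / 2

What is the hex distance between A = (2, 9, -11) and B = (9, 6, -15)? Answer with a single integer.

|ax - bx| = |2 - 9| = 7
|ay - by| = |9 - 6| = 3
|az - bz| = |-11 - (-15)| = 4
distance = (7 + 3 + 4) / 2 = 14 / 2 = 7

Answer: 7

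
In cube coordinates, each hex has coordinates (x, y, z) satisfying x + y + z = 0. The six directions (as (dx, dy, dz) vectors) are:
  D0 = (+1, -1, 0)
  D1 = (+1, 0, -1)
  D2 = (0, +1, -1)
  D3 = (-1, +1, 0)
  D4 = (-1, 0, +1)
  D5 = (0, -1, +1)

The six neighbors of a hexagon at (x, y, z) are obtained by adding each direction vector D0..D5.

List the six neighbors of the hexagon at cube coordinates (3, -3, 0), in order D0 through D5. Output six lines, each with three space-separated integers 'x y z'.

Answer: 4 -4 0
4 -3 -1
3 -2 -1
2 -2 0
2 -3 1
3 -4 1

Derivation:
Center: (3, -3, 0). Add each direction:
  D0: (3, -3, 0) + (1, -1, 0) = (4, -4, 0)
  D1: (3, -3, 0) + (1, 0, -1) = (4, -3, -1)
  D2: (3, -3, 0) + (0, 1, -1) = (3, -2, -1)
  D3: (3, -3, 0) + (-1, 1, 0) = (2, -2, 0)
  D4: (3, -3, 0) + (-1, 0, 1) = (2, -3, 1)
  D5: (3, -3, 0) + (0, -1, 1) = (3, -4, 1)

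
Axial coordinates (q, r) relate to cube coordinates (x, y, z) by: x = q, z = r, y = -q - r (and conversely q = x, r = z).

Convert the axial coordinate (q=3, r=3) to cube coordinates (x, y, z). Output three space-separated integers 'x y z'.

x = q = 3
z = r = 3
y = -x - z = -(3) - (3) = -6

Answer: 3 -6 3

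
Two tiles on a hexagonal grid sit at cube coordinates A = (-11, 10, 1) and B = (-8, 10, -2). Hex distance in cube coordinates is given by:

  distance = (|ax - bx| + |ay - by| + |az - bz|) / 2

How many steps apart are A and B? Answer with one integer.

Answer: 3

Derivation:
|ax - bx| = |-11 - (-8)| = 3
|ay - by| = |10 - 10| = 0
|az - bz| = |1 - (-2)| = 3
distance = (3 + 0 + 3) / 2 = 6 / 2 = 3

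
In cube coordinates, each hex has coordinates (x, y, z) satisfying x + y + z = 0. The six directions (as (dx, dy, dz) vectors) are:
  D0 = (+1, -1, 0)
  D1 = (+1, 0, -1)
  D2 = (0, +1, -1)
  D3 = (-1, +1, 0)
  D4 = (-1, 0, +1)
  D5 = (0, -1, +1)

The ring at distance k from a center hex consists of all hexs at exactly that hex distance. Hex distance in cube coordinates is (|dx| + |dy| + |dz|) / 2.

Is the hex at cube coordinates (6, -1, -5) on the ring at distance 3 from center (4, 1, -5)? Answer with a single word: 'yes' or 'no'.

|px - cx| = |6 - 4| = 2
|py - cy| = |-1 - 1| = 2
|pz - cz| = |-5 - (-5)| = 0
distance = (2+2+0)/2 = 4/2 = 2
radius = 3; distance != radius -> no

Answer: no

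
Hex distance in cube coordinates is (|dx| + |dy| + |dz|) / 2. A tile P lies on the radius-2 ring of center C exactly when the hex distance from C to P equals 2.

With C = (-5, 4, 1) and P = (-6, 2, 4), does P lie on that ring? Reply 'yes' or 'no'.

Answer: no

Derivation:
|px - cx| = |-6 - (-5)| = 1
|py - cy| = |2 - 4| = 2
|pz - cz| = |4 - 1| = 3
distance = (1+2+3)/2 = 6/2 = 3
radius = 2; distance != radius -> no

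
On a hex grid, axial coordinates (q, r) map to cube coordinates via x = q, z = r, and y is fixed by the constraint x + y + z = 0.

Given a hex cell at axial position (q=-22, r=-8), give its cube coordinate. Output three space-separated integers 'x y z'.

Answer: -22 30 -8

Derivation:
x = q = -22
z = r = -8
y = -x - z = -(-22) - (-8) = 30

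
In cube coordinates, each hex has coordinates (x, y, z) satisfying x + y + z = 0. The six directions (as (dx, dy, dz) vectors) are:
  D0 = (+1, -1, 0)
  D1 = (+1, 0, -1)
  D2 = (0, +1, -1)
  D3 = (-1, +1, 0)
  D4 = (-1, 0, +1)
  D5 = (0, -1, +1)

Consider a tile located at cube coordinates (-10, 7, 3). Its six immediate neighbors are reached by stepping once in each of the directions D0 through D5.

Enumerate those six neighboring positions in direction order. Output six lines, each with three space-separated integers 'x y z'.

Answer: -9 6 3
-9 7 2
-10 8 2
-11 8 3
-11 7 4
-10 6 4

Derivation:
Center: (-10, 7, 3). Add each direction:
  D0: (-10, 7, 3) + (1, -1, 0) = (-9, 6, 3)
  D1: (-10, 7, 3) + (1, 0, -1) = (-9, 7, 2)
  D2: (-10, 7, 3) + (0, 1, -1) = (-10, 8, 2)
  D3: (-10, 7, 3) + (-1, 1, 0) = (-11, 8, 3)
  D4: (-10, 7, 3) + (-1, 0, 1) = (-11, 7, 4)
  D5: (-10, 7, 3) + (0, -1, 1) = (-10, 6, 4)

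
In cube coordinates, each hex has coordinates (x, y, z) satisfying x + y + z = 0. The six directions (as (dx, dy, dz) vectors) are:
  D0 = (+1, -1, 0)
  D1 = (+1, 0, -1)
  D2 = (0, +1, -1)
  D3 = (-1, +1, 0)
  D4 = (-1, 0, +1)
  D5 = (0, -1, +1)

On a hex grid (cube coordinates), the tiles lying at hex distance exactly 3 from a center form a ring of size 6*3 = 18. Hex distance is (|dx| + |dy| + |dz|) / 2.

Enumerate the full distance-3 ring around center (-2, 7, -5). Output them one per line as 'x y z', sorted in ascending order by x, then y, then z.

Walk ring at distance 3 from (-2, 7, -5):
Start at center + D4*3 = (-5, 7, -2)
  hex 0: (-5, 7, -2)
  hex 1: (-4, 6, -2)
  hex 2: (-3, 5, -2)
  hex 3: (-2, 4, -2)
  hex 4: (-1, 4, -3)
  hex 5: (0, 4, -4)
  hex 6: (1, 4, -5)
  hex 7: (1, 5, -6)
  hex 8: (1, 6, -7)
  hex 9: (1, 7, -8)
  hex 10: (0, 8, -8)
  hex 11: (-1, 9, -8)
  hex 12: (-2, 10, -8)
  hex 13: (-3, 10, -7)
  hex 14: (-4, 10, -6)
  hex 15: (-5, 10, -5)
  hex 16: (-5, 9, -4)
  hex 17: (-5, 8, -3)
Sorted: 18 hexes.

Answer: -5 7 -2
-5 8 -3
-5 9 -4
-5 10 -5
-4 6 -2
-4 10 -6
-3 5 -2
-3 10 -7
-2 4 -2
-2 10 -8
-1 4 -3
-1 9 -8
0 4 -4
0 8 -8
1 4 -5
1 5 -6
1 6 -7
1 7 -8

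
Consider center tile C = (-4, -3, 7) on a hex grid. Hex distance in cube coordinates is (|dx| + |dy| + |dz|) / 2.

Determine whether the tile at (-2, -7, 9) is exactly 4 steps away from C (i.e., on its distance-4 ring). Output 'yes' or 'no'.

Answer: yes

Derivation:
|px - cx| = |-2 - (-4)| = 2
|py - cy| = |-7 - (-3)| = 4
|pz - cz| = |9 - 7| = 2
distance = (2+4+2)/2 = 8/2 = 4
radius = 4; distance == radius -> yes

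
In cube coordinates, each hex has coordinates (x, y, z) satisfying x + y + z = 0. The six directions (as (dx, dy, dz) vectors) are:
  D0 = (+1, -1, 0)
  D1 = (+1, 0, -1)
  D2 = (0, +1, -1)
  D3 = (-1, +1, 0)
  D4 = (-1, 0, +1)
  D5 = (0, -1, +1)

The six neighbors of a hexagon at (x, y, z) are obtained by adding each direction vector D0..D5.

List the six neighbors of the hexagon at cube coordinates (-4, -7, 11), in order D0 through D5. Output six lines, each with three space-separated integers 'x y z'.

Answer: -3 -8 11
-3 -7 10
-4 -6 10
-5 -6 11
-5 -7 12
-4 -8 12

Derivation:
Center: (-4, -7, 11). Add each direction:
  D0: (-4, -7, 11) + (1, -1, 0) = (-3, -8, 11)
  D1: (-4, -7, 11) + (1, 0, -1) = (-3, -7, 10)
  D2: (-4, -7, 11) + (0, 1, -1) = (-4, -6, 10)
  D3: (-4, -7, 11) + (-1, 1, 0) = (-5, -6, 11)
  D4: (-4, -7, 11) + (-1, 0, 1) = (-5, -7, 12)
  D5: (-4, -7, 11) + (0, -1, 1) = (-4, -8, 12)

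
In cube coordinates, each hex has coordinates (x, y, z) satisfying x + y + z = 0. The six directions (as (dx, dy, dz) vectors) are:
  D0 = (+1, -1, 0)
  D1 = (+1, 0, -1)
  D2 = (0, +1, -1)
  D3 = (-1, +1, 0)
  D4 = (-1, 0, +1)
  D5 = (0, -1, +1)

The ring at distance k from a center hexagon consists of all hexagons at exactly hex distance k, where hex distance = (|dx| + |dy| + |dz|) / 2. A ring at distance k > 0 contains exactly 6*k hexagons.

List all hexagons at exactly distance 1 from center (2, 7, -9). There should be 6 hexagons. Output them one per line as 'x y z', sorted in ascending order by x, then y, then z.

Answer: 1 7 -8
1 8 -9
2 6 -8
2 8 -10
3 6 -9
3 7 -10

Derivation:
Walk ring at distance 1 from (2, 7, -9):
Start at center + D4*1 = (1, 7, -8)
  hex 0: (1, 7, -8)
  hex 1: (2, 6, -8)
  hex 2: (3, 6, -9)
  hex 3: (3, 7, -10)
  hex 4: (2, 8, -10)
  hex 5: (1, 8, -9)
Sorted: 6 hexes.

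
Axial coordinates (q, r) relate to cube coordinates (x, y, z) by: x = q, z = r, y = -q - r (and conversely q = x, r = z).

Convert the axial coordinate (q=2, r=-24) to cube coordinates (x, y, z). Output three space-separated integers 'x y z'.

Answer: 2 22 -24

Derivation:
x = q = 2
z = r = -24
y = -x - z = -(2) - (-24) = 22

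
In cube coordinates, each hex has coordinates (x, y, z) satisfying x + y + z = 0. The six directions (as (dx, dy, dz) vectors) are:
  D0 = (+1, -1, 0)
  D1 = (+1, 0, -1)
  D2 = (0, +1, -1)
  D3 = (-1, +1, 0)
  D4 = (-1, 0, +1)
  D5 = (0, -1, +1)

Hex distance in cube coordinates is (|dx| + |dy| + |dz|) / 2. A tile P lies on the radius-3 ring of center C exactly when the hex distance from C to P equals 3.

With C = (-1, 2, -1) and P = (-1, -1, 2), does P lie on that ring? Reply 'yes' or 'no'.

|px - cx| = |-1 - (-1)| = 0
|py - cy| = |-1 - 2| = 3
|pz - cz| = |2 - (-1)| = 3
distance = (0+3+3)/2 = 6/2 = 3
radius = 3; distance == radius -> yes

Answer: yes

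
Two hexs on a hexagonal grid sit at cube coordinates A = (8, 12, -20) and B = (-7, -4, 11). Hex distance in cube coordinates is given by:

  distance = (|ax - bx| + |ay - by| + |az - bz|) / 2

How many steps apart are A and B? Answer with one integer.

|ax - bx| = |8 - (-7)| = 15
|ay - by| = |12 - (-4)| = 16
|az - bz| = |-20 - 11| = 31
distance = (15 + 16 + 31) / 2 = 62 / 2 = 31

Answer: 31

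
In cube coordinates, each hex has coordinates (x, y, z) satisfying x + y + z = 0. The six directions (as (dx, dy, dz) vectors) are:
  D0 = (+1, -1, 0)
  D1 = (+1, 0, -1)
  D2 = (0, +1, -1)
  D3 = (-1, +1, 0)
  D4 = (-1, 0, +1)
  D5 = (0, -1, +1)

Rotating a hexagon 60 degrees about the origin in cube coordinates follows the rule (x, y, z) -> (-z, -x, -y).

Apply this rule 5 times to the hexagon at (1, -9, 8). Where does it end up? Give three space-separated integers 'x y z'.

Start: (1, -9, 8)
Step 1: (1, -9, 8) -> (-(8), -(1), -(-9)) = (-8, -1, 9)
Step 2: (-8, -1, 9) -> (-(9), -(-8), -(-1)) = (-9, 8, 1)
Step 3: (-9, 8, 1) -> (-(1), -(-9), -(8)) = (-1, 9, -8)
Step 4: (-1, 9, -8) -> (-(-8), -(-1), -(9)) = (8, 1, -9)
Step 5: (8, 1, -9) -> (-(-9), -(8), -(1)) = (9, -8, -1)

Answer: 9 -8 -1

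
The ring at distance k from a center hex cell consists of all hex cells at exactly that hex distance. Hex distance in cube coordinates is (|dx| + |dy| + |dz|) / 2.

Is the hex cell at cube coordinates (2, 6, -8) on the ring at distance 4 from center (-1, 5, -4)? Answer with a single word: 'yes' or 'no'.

Answer: yes

Derivation:
|px - cx| = |2 - (-1)| = 3
|py - cy| = |6 - 5| = 1
|pz - cz| = |-8 - (-4)| = 4
distance = (3+1+4)/2 = 8/2 = 4
radius = 4; distance == radius -> yes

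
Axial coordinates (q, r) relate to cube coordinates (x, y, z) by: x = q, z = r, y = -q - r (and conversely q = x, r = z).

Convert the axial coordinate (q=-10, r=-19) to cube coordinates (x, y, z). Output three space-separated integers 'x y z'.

Answer: -10 29 -19

Derivation:
x = q = -10
z = r = -19
y = -x - z = -(-10) - (-19) = 29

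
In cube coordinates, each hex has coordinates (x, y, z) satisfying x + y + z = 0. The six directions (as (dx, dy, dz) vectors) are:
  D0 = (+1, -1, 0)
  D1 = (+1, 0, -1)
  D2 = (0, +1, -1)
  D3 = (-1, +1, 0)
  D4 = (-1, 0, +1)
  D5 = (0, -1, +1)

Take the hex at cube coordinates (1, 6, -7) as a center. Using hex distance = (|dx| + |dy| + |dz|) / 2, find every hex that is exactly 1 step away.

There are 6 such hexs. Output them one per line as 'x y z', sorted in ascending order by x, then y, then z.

Answer: 0 6 -6
0 7 -7
1 5 -6
1 7 -8
2 5 -7
2 6 -8

Derivation:
Walk ring at distance 1 from (1, 6, -7):
Start at center + D4*1 = (0, 6, -6)
  hex 0: (0, 6, -6)
  hex 1: (1, 5, -6)
  hex 2: (2, 5, -7)
  hex 3: (2, 6, -8)
  hex 4: (1, 7, -8)
  hex 5: (0, 7, -7)
Sorted: 6 hexes.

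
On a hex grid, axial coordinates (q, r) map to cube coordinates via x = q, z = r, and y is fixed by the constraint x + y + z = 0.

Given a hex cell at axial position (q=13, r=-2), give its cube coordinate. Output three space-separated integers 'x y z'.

x = q = 13
z = r = -2
y = -x - z = -(13) - (-2) = -11

Answer: 13 -11 -2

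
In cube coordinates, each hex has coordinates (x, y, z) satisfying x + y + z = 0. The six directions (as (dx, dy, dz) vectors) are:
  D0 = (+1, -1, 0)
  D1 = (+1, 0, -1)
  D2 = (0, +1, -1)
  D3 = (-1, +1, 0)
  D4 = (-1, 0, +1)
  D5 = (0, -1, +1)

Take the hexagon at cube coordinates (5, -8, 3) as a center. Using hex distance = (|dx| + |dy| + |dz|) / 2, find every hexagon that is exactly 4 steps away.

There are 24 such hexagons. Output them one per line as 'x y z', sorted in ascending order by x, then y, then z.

Answer: 1 -8 7
1 -7 6
1 -6 5
1 -5 4
1 -4 3
2 -9 7
2 -4 2
3 -10 7
3 -4 1
4 -11 7
4 -4 0
5 -12 7
5 -4 -1
6 -12 6
6 -5 -1
7 -12 5
7 -6 -1
8 -12 4
8 -7 -1
9 -12 3
9 -11 2
9 -10 1
9 -9 0
9 -8 -1

Derivation:
Walk ring at distance 4 from (5, -8, 3):
Start at center + D4*4 = (1, -8, 7)
  hex 0: (1, -8, 7)
  hex 1: (2, -9, 7)
  hex 2: (3, -10, 7)
  hex 3: (4, -11, 7)
  hex 4: (5, -12, 7)
  hex 5: (6, -12, 6)
  hex 6: (7, -12, 5)
  hex 7: (8, -12, 4)
  hex 8: (9, -12, 3)
  hex 9: (9, -11, 2)
  hex 10: (9, -10, 1)
  hex 11: (9, -9, 0)
  hex 12: (9, -8, -1)
  hex 13: (8, -7, -1)
  hex 14: (7, -6, -1)
  hex 15: (6, -5, -1)
  hex 16: (5, -4, -1)
  hex 17: (4, -4, 0)
  hex 18: (3, -4, 1)
  hex 19: (2, -4, 2)
  hex 20: (1, -4, 3)
  hex 21: (1, -5, 4)
  hex 22: (1, -6, 5)
  hex 23: (1, -7, 6)
Sorted: 24 hexes.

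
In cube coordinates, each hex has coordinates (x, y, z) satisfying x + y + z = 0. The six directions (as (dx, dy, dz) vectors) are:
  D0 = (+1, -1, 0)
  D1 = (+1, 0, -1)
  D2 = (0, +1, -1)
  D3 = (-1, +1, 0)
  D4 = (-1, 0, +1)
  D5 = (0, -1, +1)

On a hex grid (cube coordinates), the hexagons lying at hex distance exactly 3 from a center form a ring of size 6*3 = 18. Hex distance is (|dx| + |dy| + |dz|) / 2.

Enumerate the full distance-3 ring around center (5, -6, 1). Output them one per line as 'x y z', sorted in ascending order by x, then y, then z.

Walk ring at distance 3 from (5, -6, 1):
Start at center + D4*3 = (2, -6, 4)
  hex 0: (2, -6, 4)
  hex 1: (3, -7, 4)
  hex 2: (4, -8, 4)
  hex 3: (5, -9, 4)
  hex 4: (6, -9, 3)
  hex 5: (7, -9, 2)
  hex 6: (8, -9, 1)
  hex 7: (8, -8, 0)
  hex 8: (8, -7, -1)
  hex 9: (8, -6, -2)
  hex 10: (7, -5, -2)
  hex 11: (6, -4, -2)
  hex 12: (5, -3, -2)
  hex 13: (4, -3, -1)
  hex 14: (3, -3, 0)
  hex 15: (2, -3, 1)
  hex 16: (2, -4, 2)
  hex 17: (2, -5, 3)
Sorted: 18 hexes.

Answer: 2 -6 4
2 -5 3
2 -4 2
2 -3 1
3 -7 4
3 -3 0
4 -8 4
4 -3 -1
5 -9 4
5 -3 -2
6 -9 3
6 -4 -2
7 -9 2
7 -5 -2
8 -9 1
8 -8 0
8 -7 -1
8 -6 -2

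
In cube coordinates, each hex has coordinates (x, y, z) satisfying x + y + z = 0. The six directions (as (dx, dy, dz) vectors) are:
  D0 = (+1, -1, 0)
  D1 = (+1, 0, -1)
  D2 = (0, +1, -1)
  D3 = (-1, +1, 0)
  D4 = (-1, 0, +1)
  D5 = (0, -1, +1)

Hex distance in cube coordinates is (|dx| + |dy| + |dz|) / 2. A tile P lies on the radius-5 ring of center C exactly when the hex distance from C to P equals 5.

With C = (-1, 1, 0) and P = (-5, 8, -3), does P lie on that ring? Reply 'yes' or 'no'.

|px - cx| = |-5 - (-1)| = 4
|py - cy| = |8 - 1| = 7
|pz - cz| = |-3 - 0| = 3
distance = (4+7+3)/2 = 14/2 = 7
radius = 5; distance != radius -> no

Answer: no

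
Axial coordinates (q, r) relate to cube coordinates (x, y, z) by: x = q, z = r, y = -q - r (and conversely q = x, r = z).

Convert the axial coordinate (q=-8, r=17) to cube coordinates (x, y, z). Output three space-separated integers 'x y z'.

Answer: -8 -9 17

Derivation:
x = q = -8
z = r = 17
y = -x - z = -(-8) - (17) = -9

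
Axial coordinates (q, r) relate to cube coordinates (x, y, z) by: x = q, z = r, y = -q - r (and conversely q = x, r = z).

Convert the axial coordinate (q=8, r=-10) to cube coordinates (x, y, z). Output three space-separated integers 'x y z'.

x = q = 8
z = r = -10
y = -x - z = -(8) - (-10) = 2

Answer: 8 2 -10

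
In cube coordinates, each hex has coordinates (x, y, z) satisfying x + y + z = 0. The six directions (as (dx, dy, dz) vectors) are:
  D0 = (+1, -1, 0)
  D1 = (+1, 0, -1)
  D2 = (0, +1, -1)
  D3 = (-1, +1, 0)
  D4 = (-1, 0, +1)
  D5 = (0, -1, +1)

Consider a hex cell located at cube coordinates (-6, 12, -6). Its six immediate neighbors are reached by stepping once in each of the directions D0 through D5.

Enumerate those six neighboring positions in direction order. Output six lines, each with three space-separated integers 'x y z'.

Center: (-6, 12, -6). Add each direction:
  D0: (-6, 12, -6) + (1, -1, 0) = (-5, 11, -6)
  D1: (-6, 12, -6) + (1, 0, -1) = (-5, 12, -7)
  D2: (-6, 12, -6) + (0, 1, -1) = (-6, 13, -7)
  D3: (-6, 12, -6) + (-1, 1, 0) = (-7, 13, -6)
  D4: (-6, 12, -6) + (-1, 0, 1) = (-7, 12, -5)
  D5: (-6, 12, -6) + (0, -1, 1) = (-6, 11, -5)

Answer: -5 11 -6
-5 12 -7
-6 13 -7
-7 13 -6
-7 12 -5
-6 11 -5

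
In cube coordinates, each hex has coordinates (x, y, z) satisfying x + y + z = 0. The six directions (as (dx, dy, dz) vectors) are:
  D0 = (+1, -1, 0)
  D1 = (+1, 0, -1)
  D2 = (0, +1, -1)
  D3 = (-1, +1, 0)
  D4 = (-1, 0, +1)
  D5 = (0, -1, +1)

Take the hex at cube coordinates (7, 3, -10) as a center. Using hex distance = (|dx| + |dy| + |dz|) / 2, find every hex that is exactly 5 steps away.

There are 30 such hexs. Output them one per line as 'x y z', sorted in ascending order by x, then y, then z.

Walk ring at distance 5 from (7, 3, -10):
Start at center + D4*5 = (2, 3, -5)
  hex 0: (2, 3, -5)
  hex 1: (3, 2, -5)
  hex 2: (4, 1, -5)
  hex 3: (5, 0, -5)
  hex 4: (6, -1, -5)
  hex 5: (7, -2, -5)
  hex 6: (8, -2, -6)
  hex 7: (9, -2, -7)
  hex 8: (10, -2, -8)
  hex 9: (11, -2, -9)
  hex 10: (12, -2, -10)
  hex 11: (12, -1, -11)
  hex 12: (12, 0, -12)
  hex 13: (12, 1, -13)
  hex 14: (12, 2, -14)
  hex 15: (12, 3, -15)
  hex 16: (11, 4, -15)
  hex 17: (10, 5, -15)
  hex 18: (9, 6, -15)
  hex 19: (8, 7, -15)
  hex 20: (7, 8, -15)
  hex 21: (6, 8, -14)
  hex 22: (5, 8, -13)
  hex 23: (4, 8, -12)
  hex 24: (3, 8, -11)
  hex 25: (2, 8, -10)
  hex 26: (2, 7, -9)
  hex 27: (2, 6, -8)
  hex 28: (2, 5, -7)
  hex 29: (2, 4, -6)
Sorted: 30 hexes.

Answer: 2 3 -5
2 4 -6
2 5 -7
2 6 -8
2 7 -9
2 8 -10
3 2 -5
3 8 -11
4 1 -5
4 8 -12
5 0 -5
5 8 -13
6 -1 -5
6 8 -14
7 -2 -5
7 8 -15
8 -2 -6
8 7 -15
9 -2 -7
9 6 -15
10 -2 -8
10 5 -15
11 -2 -9
11 4 -15
12 -2 -10
12 -1 -11
12 0 -12
12 1 -13
12 2 -14
12 3 -15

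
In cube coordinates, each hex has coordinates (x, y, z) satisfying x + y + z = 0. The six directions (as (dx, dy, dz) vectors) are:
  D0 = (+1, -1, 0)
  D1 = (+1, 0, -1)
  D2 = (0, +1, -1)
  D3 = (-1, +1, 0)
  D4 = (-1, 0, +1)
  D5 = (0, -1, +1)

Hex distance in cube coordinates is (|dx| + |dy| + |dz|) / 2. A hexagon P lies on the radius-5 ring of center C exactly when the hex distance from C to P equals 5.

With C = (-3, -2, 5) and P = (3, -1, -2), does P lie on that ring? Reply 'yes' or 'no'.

|px - cx| = |3 - (-3)| = 6
|py - cy| = |-1 - (-2)| = 1
|pz - cz| = |-2 - 5| = 7
distance = (6+1+7)/2 = 14/2 = 7
radius = 5; distance != radius -> no

Answer: no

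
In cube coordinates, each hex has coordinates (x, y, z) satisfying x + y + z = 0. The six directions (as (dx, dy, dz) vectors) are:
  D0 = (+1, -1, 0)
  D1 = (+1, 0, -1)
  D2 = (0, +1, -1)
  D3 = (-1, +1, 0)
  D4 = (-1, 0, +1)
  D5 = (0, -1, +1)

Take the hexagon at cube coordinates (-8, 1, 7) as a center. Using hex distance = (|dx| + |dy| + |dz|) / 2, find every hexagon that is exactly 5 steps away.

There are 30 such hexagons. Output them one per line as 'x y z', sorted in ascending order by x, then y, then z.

Walk ring at distance 5 from (-8, 1, 7):
Start at center + D4*5 = (-13, 1, 12)
  hex 0: (-13, 1, 12)
  hex 1: (-12, 0, 12)
  hex 2: (-11, -1, 12)
  hex 3: (-10, -2, 12)
  hex 4: (-9, -3, 12)
  hex 5: (-8, -4, 12)
  hex 6: (-7, -4, 11)
  hex 7: (-6, -4, 10)
  hex 8: (-5, -4, 9)
  hex 9: (-4, -4, 8)
  hex 10: (-3, -4, 7)
  hex 11: (-3, -3, 6)
  hex 12: (-3, -2, 5)
  hex 13: (-3, -1, 4)
  hex 14: (-3, 0, 3)
  hex 15: (-3, 1, 2)
  hex 16: (-4, 2, 2)
  hex 17: (-5, 3, 2)
  hex 18: (-6, 4, 2)
  hex 19: (-7, 5, 2)
  hex 20: (-8, 6, 2)
  hex 21: (-9, 6, 3)
  hex 22: (-10, 6, 4)
  hex 23: (-11, 6, 5)
  hex 24: (-12, 6, 6)
  hex 25: (-13, 6, 7)
  hex 26: (-13, 5, 8)
  hex 27: (-13, 4, 9)
  hex 28: (-13, 3, 10)
  hex 29: (-13, 2, 11)
Sorted: 30 hexes.

Answer: -13 1 12
-13 2 11
-13 3 10
-13 4 9
-13 5 8
-13 6 7
-12 0 12
-12 6 6
-11 -1 12
-11 6 5
-10 -2 12
-10 6 4
-9 -3 12
-9 6 3
-8 -4 12
-8 6 2
-7 -4 11
-7 5 2
-6 -4 10
-6 4 2
-5 -4 9
-5 3 2
-4 -4 8
-4 2 2
-3 -4 7
-3 -3 6
-3 -2 5
-3 -1 4
-3 0 3
-3 1 2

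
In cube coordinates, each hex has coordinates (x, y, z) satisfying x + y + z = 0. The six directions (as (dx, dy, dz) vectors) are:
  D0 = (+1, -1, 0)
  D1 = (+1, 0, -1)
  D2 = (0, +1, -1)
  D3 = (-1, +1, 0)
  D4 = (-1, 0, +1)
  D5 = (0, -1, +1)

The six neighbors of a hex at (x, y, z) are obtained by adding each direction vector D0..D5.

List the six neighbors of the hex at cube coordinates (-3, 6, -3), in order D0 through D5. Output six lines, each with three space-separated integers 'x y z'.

Answer: -2 5 -3
-2 6 -4
-3 7 -4
-4 7 -3
-4 6 -2
-3 5 -2

Derivation:
Center: (-3, 6, -3). Add each direction:
  D0: (-3, 6, -3) + (1, -1, 0) = (-2, 5, -3)
  D1: (-3, 6, -3) + (1, 0, -1) = (-2, 6, -4)
  D2: (-3, 6, -3) + (0, 1, -1) = (-3, 7, -4)
  D3: (-3, 6, -3) + (-1, 1, 0) = (-4, 7, -3)
  D4: (-3, 6, -3) + (-1, 0, 1) = (-4, 6, -2)
  D5: (-3, 6, -3) + (0, -1, 1) = (-3, 5, -2)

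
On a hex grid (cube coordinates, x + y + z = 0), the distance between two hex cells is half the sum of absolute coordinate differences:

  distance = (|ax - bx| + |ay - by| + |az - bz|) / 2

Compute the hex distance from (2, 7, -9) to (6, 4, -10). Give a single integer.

|ax - bx| = |2 - 6| = 4
|ay - by| = |7 - 4| = 3
|az - bz| = |-9 - (-10)| = 1
distance = (4 + 3 + 1) / 2 = 8 / 2 = 4

Answer: 4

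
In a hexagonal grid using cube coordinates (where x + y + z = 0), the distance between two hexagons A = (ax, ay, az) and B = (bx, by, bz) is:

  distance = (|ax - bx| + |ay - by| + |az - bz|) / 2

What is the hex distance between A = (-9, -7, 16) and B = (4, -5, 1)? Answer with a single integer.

|ax - bx| = |-9 - 4| = 13
|ay - by| = |-7 - (-5)| = 2
|az - bz| = |16 - 1| = 15
distance = (13 + 2 + 15) / 2 = 30 / 2 = 15

Answer: 15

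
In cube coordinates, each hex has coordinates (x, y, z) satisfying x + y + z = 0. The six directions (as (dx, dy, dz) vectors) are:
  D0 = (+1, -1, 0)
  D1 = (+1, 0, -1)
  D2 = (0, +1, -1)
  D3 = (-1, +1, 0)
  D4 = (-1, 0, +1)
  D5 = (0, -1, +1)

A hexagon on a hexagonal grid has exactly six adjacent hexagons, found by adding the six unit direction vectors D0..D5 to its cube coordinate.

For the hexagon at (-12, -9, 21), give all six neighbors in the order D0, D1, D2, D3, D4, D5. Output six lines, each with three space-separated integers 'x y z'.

Answer: -11 -10 21
-11 -9 20
-12 -8 20
-13 -8 21
-13 -9 22
-12 -10 22

Derivation:
Center: (-12, -9, 21). Add each direction:
  D0: (-12, -9, 21) + (1, -1, 0) = (-11, -10, 21)
  D1: (-12, -9, 21) + (1, 0, -1) = (-11, -9, 20)
  D2: (-12, -9, 21) + (0, 1, -1) = (-12, -8, 20)
  D3: (-12, -9, 21) + (-1, 1, 0) = (-13, -8, 21)
  D4: (-12, -9, 21) + (-1, 0, 1) = (-13, -9, 22)
  D5: (-12, -9, 21) + (0, -1, 1) = (-12, -10, 22)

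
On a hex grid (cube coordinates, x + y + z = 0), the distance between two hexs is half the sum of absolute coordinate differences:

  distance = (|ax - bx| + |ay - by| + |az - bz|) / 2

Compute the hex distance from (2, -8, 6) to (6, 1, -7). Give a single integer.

Answer: 13

Derivation:
|ax - bx| = |2 - 6| = 4
|ay - by| = |-8 - 1| = 9
|az - bz| = |6 - (-7)| = 13
distance = (4 + 9 + 13) / 2 = 26 / 2 = 13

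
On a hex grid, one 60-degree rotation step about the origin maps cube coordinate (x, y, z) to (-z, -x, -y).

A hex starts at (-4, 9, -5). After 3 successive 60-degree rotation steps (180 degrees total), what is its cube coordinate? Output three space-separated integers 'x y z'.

Start: (-4, 9, -5)
Step 1: (-4, 9, -5) -> (-(-5), -(-4), -(9)) = (5, 4, -9)
Step 2: (5, 4, -9) -> (-(-9), -(5), -(4)) = (9, -5, -4)
Step 3: (9, -5, -4) -> (-(-4), -(9), -(-5)) = (4, -9, 5)

Answer: 4 -9 5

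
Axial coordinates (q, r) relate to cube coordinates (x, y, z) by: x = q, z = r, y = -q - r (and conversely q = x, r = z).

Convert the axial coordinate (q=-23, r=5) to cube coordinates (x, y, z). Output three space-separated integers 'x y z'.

Answer: -23 18 5

Derivation:
x = q = -23
z = r = 5
y = -x - z = -(-23) - (5) = 18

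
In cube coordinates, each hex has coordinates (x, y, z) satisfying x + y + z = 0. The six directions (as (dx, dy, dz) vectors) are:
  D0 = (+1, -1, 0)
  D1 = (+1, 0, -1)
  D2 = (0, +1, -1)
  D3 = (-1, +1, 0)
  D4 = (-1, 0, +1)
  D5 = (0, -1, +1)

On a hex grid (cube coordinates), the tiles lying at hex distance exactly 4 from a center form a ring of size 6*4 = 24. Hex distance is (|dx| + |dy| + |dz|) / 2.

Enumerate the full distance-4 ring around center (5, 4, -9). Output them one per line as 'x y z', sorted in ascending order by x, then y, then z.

Walk ring at distance 4 from (5, 4, -9):
Start at center + D4*4 = (1, 4, -5)
  hex 0: (1, 4, -5)
  hex 1: (2, 3, -5)
  hex 2: (3, 2, -5)
  hex 3: (4, 1, -5)
  hex 4: (5, 0, -5)
  hex 5: (6, 0, -6)
  hex 6: (7, 0, -7)
  hex 7: (8, 0, -8)
  hex 8: (9, 0, -9)
  hex 9: (9, 1, -10)
  hex 10: (9, 2, -11)
  hex 11: (9, 3, -12)
  hex 12: (9, 4, -13)
  hex 13: (8, 5, -13)
  hex 14: (7, 6, -13)
  hex 15: (6, 7, -13)
  hex 16: (5, 8, -13)
  hex 17: (4, 8, -12)
  hex 18: (3, 8, -11)
  hex 19: (2, 8, -10)
  hex 20: (1, 8, -9)
  hex 21: (1, 7, -8)
  hex 22: (1, 6, -7)
  hex 23: (1, 5, -6)
Sorted: 24 hexes.

Answer: 1 4 -5
1 5 -6
1 6 -7
1 7 -8
1 8 -9
2 3 -5
2 8 -10
3 2 -5
3 8 -11
4 1 -5
4 8 -12
5 0 -5
5 8 -13
6 0 -6
6 7 -13
7 0 -7
7 6 -13
8 0 -8
8 5 -13
9 0 -9
9 1 -10
9 2 -11
9 3 -12
9 4 -13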